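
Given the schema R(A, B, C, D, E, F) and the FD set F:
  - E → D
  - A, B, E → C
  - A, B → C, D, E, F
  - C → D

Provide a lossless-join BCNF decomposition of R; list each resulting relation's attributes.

Candidate key of the original relation: {A, B}.
{A, B, C, D, E, F}: {E} determines {D, E} here but is not a superkey — split on E → D, giving {D, E} and {A, B, C, E, F}.
{D, E}: every determinant is a superkey — BCNF.
{A, B, C, E, F}: every determinant is a superkey — BCNF.

{A, B, C, E, F}; {D, E}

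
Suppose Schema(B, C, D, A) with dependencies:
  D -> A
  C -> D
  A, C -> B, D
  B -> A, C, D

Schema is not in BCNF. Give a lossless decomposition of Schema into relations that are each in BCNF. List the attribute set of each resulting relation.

Candidate keys of the original relation: {B}, {C}.
{A, B, C, D}: {D} determines {A, D} here but is not a superkey — split on D -> A, giving {A, D} and {B, C, D}.
{A, D}: every determinant is a superkey — BCNF.
{B, C, D}: every determinant is a superkey — BCNF.

{A, D}; {B, C, D}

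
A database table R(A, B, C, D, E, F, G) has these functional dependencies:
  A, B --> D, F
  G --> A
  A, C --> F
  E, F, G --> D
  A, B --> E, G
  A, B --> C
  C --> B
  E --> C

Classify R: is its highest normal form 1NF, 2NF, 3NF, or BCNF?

Candidate keys: {A, B}, {A, C}, {A, E}, {B, G}, {C, G}, {E, G}. Prime attributes: {A, B, C, E, G}.
For G --> A we have {G}⁺ = {A, G}; {G} is not a superkey, so BCNF fails.
Its right-hand attributes {A} are all prime, as are those of every other non-superkey FD — the relation is in 3NF.

3NF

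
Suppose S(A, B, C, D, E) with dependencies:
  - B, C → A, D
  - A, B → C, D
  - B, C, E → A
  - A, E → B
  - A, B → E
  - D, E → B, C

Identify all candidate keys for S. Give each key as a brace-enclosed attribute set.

{A, B} is a candidate key since {A, B}⁺ = {A, B, C, D, E} covers every attribute.
{A, E} is a candidate key since {A, E}⁺ = {A, B, C, D, E} covers every attribute.
{B, C} is a candidate key since {B, C}⁺ = {A, B, C, D, E} covers every attribute.
{D, E} is a candidate key since {D, E}⁺ = {A, B, C, D, E} covers every attribute.
No proper subset of any of these is a key, and no other minimal superkey exists.

{A, B}, {A, E}, {B, C}, {D, E}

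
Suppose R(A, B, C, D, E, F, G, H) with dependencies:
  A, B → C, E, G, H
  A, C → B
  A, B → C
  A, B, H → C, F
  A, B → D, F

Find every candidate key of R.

No FD produces {A}, so it must be in every candidate key.
{A, B}⁺ = {A, B, C, D, E, F, G, H} — all of the relation — so {A, B} is a candidate key.
{A, C}⁺ = {A, B, C, D, E, F, G, H} — all of the relation — so {A, C} is a candidate key.
No proper subset of any of these is a key, and no other minimal superkey exists.

{A, B}, {A, C}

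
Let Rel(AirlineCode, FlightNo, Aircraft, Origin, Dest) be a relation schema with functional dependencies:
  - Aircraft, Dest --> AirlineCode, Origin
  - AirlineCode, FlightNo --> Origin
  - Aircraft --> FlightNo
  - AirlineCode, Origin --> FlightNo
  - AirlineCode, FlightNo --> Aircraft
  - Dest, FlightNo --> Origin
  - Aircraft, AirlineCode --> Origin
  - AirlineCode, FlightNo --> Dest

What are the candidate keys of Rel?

{Aircraft, AirlineCode}⁺ = {Aircraft, AirlineCode, Dest, FlightNo, Origin} — all of the relation — so {Aircraft, AirlineCode} is a candidate key.
{Aircraft, Dest}⁺ = {Aircraft, AirlineCode, Dest, FlightNo, Origin} — all of the relation — so {Aircraft, Dest} is a candidate key.
{AirlineCode, FlightNo}⁺ = {Aircraft, AirlineCode, Dest, FlightNo, Origin} — all of the relation — so {AirlineCode, FlightNo} is a candidate key.
{AirlineCode, Origin}⁺ = {Aircraft, AirlineCode, Dest, FlightNo, Origin} — all of the relation — so {AirlineCode, Origin} is a candidate key.
No proper subset of any of these is a key, and no other minimal superkey exists.

{Aircraft, AirlineCode}, {Aircraft, Dest}, {AirlineCode, FlightNo}, {AirlineCode, Origin}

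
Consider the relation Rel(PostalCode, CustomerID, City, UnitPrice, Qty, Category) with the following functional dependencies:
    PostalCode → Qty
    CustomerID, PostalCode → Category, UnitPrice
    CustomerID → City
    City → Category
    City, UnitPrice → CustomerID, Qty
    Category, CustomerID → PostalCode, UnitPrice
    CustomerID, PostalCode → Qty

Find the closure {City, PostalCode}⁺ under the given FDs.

Start with {City, PostalCode}.
PostalCode → Qty applies; add {Qty} → now {City, PostalCode, Qty}.
City → Category applies; add {Category} → now {Category, City, PostalCode, Qty}.
No further FD applies.

{Category, City, PostalCode, Qty}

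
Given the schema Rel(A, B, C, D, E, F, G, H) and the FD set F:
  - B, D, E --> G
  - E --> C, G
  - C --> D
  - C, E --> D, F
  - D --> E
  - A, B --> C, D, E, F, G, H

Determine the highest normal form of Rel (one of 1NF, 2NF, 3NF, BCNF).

2NF

Candidate key: {A, B}. Prime attributes: {A, B}.
For B, D, E --> G we have {B, D, E}⁺ = {B, C, D, E, F, G}; {B, D, E} is not a superkey, so BCNF fails.
B, D, E --> G determines the non-prime attribute {G} from a non-superkey — 3NF is violated.
Checking every proper subset of each key, none determines a non-prime attribute — 2NF is satisfied.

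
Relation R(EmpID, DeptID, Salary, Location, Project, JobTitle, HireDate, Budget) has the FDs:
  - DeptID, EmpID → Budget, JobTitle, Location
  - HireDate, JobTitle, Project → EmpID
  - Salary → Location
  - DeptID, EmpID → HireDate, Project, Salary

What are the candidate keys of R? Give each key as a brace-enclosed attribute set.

{DeptID} never appears on the right of any FD, so every key must include it.
{DeptID, EmpID}⁺ = {Budget, DeptID, EmpID, HireDate, JobTitle, Location, Project, Salary} — all of the relation — so {DeptID, EmpID} is a candidate key.
{DeptID, HireDate, JobTitle, Project}⁺ = {Budget, DeptID, EmpID, HireDate, JobTitle, Location, Project, Salary} — all of the relation — so {DeptID, HireDate, JobTitle, Project} is a candidate key.
No proper subset of any of these is a key, and no other minimal superkey exists.

{DeptID, EmpID}, {DeptID, HireDate, JobTitle, Project}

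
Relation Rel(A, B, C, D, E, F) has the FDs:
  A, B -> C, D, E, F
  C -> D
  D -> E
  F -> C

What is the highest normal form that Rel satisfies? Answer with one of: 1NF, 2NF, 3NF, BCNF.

2NF

Candidate key: {A, B}. Prime attributes: {A, B}.
C -> D: {C}⁺ = {C, D, E}, which is not all of the attributes, so the left side is not a superkey — BCNF is violated.
C -> D determines the non-prime attribute {D} from a non-superkey — 3NF is violated.
No non-prime attribute depends on a proper subset of any candidate key, so 2NF holds.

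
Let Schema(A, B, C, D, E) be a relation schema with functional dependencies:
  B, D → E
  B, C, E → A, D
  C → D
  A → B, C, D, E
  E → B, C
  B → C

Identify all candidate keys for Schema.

Closure of {A} is {A, B, C, D, E}, the whole schema; {A} is a candidate key.
Closure of {B} is {A, B, C, D, E}, the whole schema; {B} is a candidate key.
Closure of {E} is {A, B, C, D, E}, the whole schema; {E} is a candidate key.
No proper subset of any of these is a key, and no other minimal superkey exists.

{A}, {B}, {E}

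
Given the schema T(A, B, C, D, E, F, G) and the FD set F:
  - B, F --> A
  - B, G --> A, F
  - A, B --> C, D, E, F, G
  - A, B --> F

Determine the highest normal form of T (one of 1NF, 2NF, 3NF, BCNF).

Candidate keys: {A, B}, {B, F}, {B, G}. Prime attributes: {A, B, F, G}.
Each dependency's left side is a superkey — BCNF holds.

BCNF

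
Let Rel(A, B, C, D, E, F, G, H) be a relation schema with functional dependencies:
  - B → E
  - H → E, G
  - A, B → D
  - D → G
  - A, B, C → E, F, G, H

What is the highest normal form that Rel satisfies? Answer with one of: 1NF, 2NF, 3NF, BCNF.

Candidate key: {A, B, C}. Prime attributes: {A, B, C}.
For B → E we have {B}⁺ = {B, E}; {B} is not a superkey, so BCNF fails.
B → E determines the non-prime attribute {E} from a non-superkey — 3NF is violated.
{B} is a proper subset of the key {A, B, C}, and {B}⁺ contains the non-prime attribute {E} — a partial dependency, so 2NF is violated.

1NF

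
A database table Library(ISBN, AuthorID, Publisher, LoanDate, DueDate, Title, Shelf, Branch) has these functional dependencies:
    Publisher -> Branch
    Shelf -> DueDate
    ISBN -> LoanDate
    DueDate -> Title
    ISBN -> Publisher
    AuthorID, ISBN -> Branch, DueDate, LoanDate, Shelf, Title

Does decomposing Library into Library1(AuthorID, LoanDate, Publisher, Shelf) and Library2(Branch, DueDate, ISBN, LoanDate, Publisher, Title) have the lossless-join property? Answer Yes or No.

No

The shared attributes are {LoanDate, Publisher} and {LoanDate, Publisher}⁺ = {Branch, LoanDate, Publisher}.
Neither Library1 nor Library2 is contained in that closure, so the decomposition is lossy.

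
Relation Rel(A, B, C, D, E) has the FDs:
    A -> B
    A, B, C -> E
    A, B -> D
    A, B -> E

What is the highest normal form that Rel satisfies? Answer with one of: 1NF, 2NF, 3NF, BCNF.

1NF

Candidate key: {A, C}. Prime attributes: {A, C}.
A -> B: {A}⁺ = {A, B, D, E}, which is not all of the attributes, so the left side is not a superkey — BCNF is violated.
A -> B determines the non-prime attribute {B} from a non-superkey — 3NF is violated.
The proper key subset {A} of {A, C} determines non-prime {B, D, E}, so the relation is not even in 2NF.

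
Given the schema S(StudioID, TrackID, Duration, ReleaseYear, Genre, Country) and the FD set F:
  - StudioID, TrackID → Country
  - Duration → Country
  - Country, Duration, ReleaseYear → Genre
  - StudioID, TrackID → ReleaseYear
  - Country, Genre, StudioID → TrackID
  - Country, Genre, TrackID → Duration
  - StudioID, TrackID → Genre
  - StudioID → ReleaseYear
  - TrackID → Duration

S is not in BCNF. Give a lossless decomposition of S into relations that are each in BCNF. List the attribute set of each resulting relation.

{Country, Duration}; {Duration, TrackID}; {Genre, StudioID, TrackID}; {ReleaseYear, StudioID}

Candidate keys of the original relation: {Country, Genre, StudioID}, {Duration, StudioID}, {StudioID, TrackID}.
In {Country, Duration, Genre, ReleaseYear, StudioID, TrackID}, {Duration} is not a superkey ({Duration}⁺ restricted to this set is {Country, Duration}), so split on Duration → Country into {Country, Duration} and {Duration, Genre, ReleaseYear, StudioID, TrackID}.
{Country, Duration}: every determinant is a superkey — BCNF.
In {Duration, Genre, ReleaseYear, StudioID, TrackID}, {StudioID} is not a superkey ({StudioID}⁺ restricted to this set is {ReleaseYear, StudioID}), so split on StudioID → ReleaseYear into {ReleaseYear, StudioID} and {Duration, Genre, StudioID, TrackID}.
{ReleaseYear, StudioID}: every determinant is a superkey — BCNF.
In {Duration, Genre, StudioID, TrackID}, {TrackID} is not a superkey ({TrackID}⁺ restricted to this set is {Duration, TrackID}), so split on TrackID → Duration into {Duration, TrackID} and {Genre, StudioID, TrackID}.
{Duration, TrackID}: every determinant is a superkey — BCNF.
{Genre, StudioID, TrackID}: every determinant is a superkey — BCNF.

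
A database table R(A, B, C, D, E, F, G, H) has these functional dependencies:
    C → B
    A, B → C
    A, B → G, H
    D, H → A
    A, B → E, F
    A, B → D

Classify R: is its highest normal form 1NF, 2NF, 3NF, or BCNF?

Candidate keys: {A, B}, {A, C}, {B, D, H}, {C, D, H}. Prime attributes: {A, B, C, D, H}.
For C → B we have {C}⁺ = {B, C}; {C} is not a superkey, so BCNF fails.
But every attribute on its right side ({B}) is prime, and the same holds for every other non-superkey FD, so 3NF still holds.

3NF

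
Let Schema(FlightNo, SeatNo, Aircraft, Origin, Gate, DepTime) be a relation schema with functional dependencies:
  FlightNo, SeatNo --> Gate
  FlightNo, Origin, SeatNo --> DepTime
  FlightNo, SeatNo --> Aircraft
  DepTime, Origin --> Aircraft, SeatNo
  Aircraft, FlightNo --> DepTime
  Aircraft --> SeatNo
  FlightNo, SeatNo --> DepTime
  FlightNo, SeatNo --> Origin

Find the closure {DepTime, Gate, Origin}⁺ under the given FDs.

{Aircraft, DepTime, Gate, Origin, SeatNo}

Start with {DepTime, Gate, Origin}.
DepTime, Origin --> Aircraft, SeatNo applies; add {Aircraft, SeatNo} → now {Aircraft, DepTime, Gate, Origin, SeatNo}.
No further FD applies.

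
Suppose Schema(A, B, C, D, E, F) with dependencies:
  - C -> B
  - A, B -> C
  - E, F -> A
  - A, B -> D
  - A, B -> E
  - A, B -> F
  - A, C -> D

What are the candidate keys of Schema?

{A, B}, {A, C}, {B, E, F}, {C, E, F}

{A, B} is a candidate key since {A, B}⁺ = {A, B, C, D, E, F} covers every attribute.
{A, C} is a candidate key since {A, C}⁺ = {A, B, C, D, E, F} covers every attribute.
{B, E, F} is a candidate key since {B, E, F}⁺ = {A, B, C, D, E, F} covers every attribute.
{C, E, F} is a candidate key since {C, E, F}⁺ = {A, B, C, D, E, F} covers every attribute.
Any other superkey properly contains one of these, so there are no further candidate keys.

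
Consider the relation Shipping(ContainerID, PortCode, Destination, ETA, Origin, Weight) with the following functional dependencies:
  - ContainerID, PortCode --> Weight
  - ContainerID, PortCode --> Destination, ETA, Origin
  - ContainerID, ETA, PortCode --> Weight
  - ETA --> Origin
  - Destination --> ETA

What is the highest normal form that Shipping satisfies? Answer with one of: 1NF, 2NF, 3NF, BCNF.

Candidate key: {ContainerID, PortCode}. Prime attributes: {ContainerID, PortCode}.
For ETA --> Origin we have {ETA}⁺ = {ETA, Origin}; {ETA} is not a superkey, so BCNF fails.
ETA --> Origin has non-prime {Origin} on the right and a non-superkey on the left, so 3NF fails.
Checking every proper subset of each key, none determines a non-prime attribute — 2NF is satisfied.

2NF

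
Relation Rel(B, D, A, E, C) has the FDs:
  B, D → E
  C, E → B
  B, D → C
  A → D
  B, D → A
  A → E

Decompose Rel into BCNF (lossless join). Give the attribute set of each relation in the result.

{A, C}; {A, D, E}; {B, C, E}

Candidate keys of the original relation: {A, B}, {A, C}, {B, D}, {C, D, E}.
Within {A, B, C, D, E}: {C, E}⁺ ∩ {A, B, C, D, E} = {B, C, E}, not the whole set, so C, E → B violates BCNF; decompose into {B, C, E} and {A, C, D, E}.
{B, C, E} has no BCNF violation.
Within {A, C, D, E}: {A}⁺ ∩ {A, C, D, E} = {A, D, E}, not the whole set, so A → D, E violates BCNF; decompose into {A, D, E} and {A, C}.
{A, D, E} has no BCNF violation.
{A, C} has no BCNF violation.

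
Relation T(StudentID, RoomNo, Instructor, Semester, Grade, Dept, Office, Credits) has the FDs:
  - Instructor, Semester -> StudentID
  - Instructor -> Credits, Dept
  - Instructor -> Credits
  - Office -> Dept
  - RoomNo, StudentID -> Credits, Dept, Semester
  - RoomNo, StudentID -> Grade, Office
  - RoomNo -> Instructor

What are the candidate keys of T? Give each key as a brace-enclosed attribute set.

{RoomNo, Semester}, {RoomNo, StudentID}

Attributes never on any right-hand side: {RoomNo} — every candidate key must contain it.
{RoomNo, Semester}⁺ = {Credits, Dept, Grade, Instructor, Office, RoomNo, Semester, StudentID} — all of the relation — so {RoomNo, Semester} is a candidate key.
{RoomNo, StudentID}⁺ = {Credits, Dept, Grade, Instructor, Office, RoomNo, Semester, StudentID} — all of the relation — so {RoomNo, StudentID} is a candidate key.
These are minimal and exhaustive — every other superkey contains one of them.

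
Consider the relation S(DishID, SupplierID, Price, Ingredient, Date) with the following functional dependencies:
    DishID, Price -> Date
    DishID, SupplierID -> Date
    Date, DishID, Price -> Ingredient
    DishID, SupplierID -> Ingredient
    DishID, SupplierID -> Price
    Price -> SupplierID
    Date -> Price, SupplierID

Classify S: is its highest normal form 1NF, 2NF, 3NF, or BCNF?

Candidate keys: {Date, DishID}, {DishID, Price}, {DishID, SupplierID}. Prime attributes: {Date, DishID, Price, SupplierID}.
For Price -> SupplierID we have {Price}⁺ = {Price, SupplierID}; {Price} is not a superkey, so BCNF fails.
Since {SupplierID} ⊆ prime attributes and every other non-superkey FD also has a prime right side, the schema is in 3NF.

3NF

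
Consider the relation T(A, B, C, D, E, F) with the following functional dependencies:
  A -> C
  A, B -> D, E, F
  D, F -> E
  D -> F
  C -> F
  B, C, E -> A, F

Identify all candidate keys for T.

{A, B}, {B, C, D}, {B, C, E}

Attributes never on any right-hand side: {B} — every candidate key must contain it.
{A, B}⁺ = {A, B, C, D, E, F} — all of the relation — so {A, B} is a candidate key.
{B, C, D}⁺ = {A, B, C, D, E, F} — all of the relation — so {B, C, D} is a candidate key.
{B, C, E}⁺ = {A, B, C, D, E, F} — all of the relation — so {B, C, E} is a candidate key.
Any other superkey properly contains one of these, so there are no further candidate keys.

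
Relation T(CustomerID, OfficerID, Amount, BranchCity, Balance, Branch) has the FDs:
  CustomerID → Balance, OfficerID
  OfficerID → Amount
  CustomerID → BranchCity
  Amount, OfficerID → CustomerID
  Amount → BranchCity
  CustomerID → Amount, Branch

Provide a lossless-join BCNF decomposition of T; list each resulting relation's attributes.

Candidate keys of the original relation: {CustomerID}, {OfficerID}.
In {Amount, Balance, Branch, BranchCity, CustomerID, OfficerID}, {Amount} is not a superkey ({Amount}⁺ restricted to this set is {Amount, BranchCity}), so split on Amount → BranchCity into {Amount, BranchCity} and {Amount, Balance, Branch, CustomerID, OfficerID}.
{Amount, BranchCity}: every determinant is a superkey — BCNF.
{Amount, Balance, Branch, CustomerID, OfficerID}: every determinant is a superkey — BCNF.

{Amount, Balance, Branch, CustomerID, OfficerID}; {Amount, BranchCity}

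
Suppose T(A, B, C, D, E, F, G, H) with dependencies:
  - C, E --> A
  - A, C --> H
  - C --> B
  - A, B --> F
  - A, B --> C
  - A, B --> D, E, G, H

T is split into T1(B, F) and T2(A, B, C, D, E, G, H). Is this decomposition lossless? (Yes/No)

No

The shared attributes are {B} and {B}⁺ = {B}.
T1 ⊄ {B} and T2 ⊄ {B}, so the split is lossy.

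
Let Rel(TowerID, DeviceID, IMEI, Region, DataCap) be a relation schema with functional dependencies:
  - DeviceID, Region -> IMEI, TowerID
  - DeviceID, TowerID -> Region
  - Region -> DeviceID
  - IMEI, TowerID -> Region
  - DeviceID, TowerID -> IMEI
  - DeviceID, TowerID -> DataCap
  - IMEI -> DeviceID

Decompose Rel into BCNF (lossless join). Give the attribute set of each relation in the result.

Candidate keys of the original relation: {DeviceID, TowerID}, {IMEI, TowerID}, {Region}.
Within {DataCap, DeviceID, IMEI, Region, TowerID}: {IMEI}⁺ ∩ {DataCap, DeviceID, IMEI, Region, TowerID} = {DeviceID, IMEI}, not the whole set, so IMEI -> DeviceID violates BCNF; decompose into {DeviceID, IMEI} and {DataCap, IMEI, Region, TowerID}.
{DeviceID, IMEI} has no BCNF violation.
{DataCap, IMEI, Region, TowerID} has no BCNF violation.

{DataCap, IMEI, Region, TowerID}; {DeviceID, IMEI}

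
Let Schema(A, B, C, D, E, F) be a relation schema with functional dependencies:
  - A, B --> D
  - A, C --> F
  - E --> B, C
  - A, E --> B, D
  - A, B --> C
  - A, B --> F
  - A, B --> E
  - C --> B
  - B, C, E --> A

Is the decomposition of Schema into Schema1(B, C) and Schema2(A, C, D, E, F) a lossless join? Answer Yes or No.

Common attributes: {C}; their closure is {B, C}.
Since Schema1 ⊆ {B, C}, the intersection is a superkey of Schema1; the decomposition is lossless.

Yes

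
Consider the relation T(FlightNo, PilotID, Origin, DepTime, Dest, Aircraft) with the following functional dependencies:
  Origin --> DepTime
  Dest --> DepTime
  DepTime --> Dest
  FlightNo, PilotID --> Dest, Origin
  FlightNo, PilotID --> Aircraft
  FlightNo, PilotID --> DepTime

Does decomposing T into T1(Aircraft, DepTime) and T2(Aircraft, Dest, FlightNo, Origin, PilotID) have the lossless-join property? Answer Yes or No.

No

T1 ∩ T2 = {Aircraft}; its closure under F is {Aircraft}.
T1 ⊄ {Aircraft} and T2 ⊄ {Aircraft}, so the split is lossy.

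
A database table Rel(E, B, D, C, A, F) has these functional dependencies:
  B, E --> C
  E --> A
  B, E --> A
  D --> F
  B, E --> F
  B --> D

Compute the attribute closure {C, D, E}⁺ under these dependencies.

{A, C, D, E, F}

Start with {C, D, E}.
E --> A applies; add {A} → now {A, C, D, E}.
D --> F applies; add {F} → now {A, C, D, E, F}.
No further FD applies.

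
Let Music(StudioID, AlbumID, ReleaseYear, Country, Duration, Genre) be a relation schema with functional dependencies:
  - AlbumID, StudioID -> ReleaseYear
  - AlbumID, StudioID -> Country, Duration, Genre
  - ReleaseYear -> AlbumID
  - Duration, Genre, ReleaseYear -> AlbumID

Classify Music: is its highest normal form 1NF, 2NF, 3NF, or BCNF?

Candidate keys: {AlbumID, StudioID}, {ReleaseYear, StudioID}. Prime attributes: {AlbumID, ReleaseYear, StudioID}.
ReleaseYear -> AlbumID: {ReleaseYear}⁺ = {AlbumID, ReleaseYear}, which is not all of the attributes, so the left side is not a superkey — BCNF is violated.
Its right-hand attributes {AlbumID} are all prime, as are those of every other non-superkey FD — the relation is in 3NF.

3NF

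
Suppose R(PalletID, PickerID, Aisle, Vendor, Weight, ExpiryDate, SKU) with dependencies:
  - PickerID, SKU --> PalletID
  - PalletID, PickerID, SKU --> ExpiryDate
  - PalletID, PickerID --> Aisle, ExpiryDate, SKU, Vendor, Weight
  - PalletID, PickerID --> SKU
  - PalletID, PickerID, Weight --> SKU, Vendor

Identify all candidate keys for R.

{PalletID, PickerID}, {PickerID, SKU}

No FD produces {PickerID}, so it must be in every candidate key.
{PalletID, PickerID}⁺ = {Aisle, ExpiryDate, PalletID, PickerID, SKU, Vendor, Weight} — all of the relation — so {PalletID, PickerID} is a candidate key.
{PickerID, SKU}⁺ = {Aisle, ExpiryDate, PalletID, PickerID, SKU, Vendor, Weight} — all of the relation — so {PickerID, SKU} is a candidate key.
No proper subset of any of these is a key, and no other minimal superkey exists.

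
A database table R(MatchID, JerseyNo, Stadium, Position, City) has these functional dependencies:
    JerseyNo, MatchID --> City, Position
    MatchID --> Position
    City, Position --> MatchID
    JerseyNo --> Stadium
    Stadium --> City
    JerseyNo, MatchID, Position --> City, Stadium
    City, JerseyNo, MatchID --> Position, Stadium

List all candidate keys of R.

Attributes never on any right-hand side: {JerseyNo} — every candidate key must contain it.
Closure of {JerseyNo, MatchID} is {City, JerseyNo, MatchID, Position, Stadium}, the whole schema; {JerseyNo, MatchID} is a candidate key.
Closure of {JerseyNo, Position} is {City, JerseyNo, MatchID, Position, Stadium}, the whole schema; {JerseyNo, Position} is a candidate key.
No proper subset of any of these is a key, and no other minimal superkey exists.

{JerseyNo, MatchID}, {JerseyNo, Position}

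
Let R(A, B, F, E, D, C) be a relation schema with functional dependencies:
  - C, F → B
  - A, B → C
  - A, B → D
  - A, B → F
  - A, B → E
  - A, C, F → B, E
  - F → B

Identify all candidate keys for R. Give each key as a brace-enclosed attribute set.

Attributes never on any right-hand side: {A} — every candidate key must contain it.
{A, B}⁺ = {A, B, C, D, E, F}, which is every attribute, so {A, B} is a candidate key.
{A, F}⁺ = {A, B, C, D, E, F}, which is every attribute, so {A, F} is a candidate key.
No proper subset of any of these is a key, and no other minimal superkey exists.

{A, B}, {A, F}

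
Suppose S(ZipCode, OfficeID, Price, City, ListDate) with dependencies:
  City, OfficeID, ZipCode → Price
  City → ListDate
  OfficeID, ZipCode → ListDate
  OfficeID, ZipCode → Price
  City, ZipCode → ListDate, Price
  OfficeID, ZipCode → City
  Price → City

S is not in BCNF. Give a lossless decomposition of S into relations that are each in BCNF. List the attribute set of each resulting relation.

Candidate key of the original relation: {OfficeID, ZipCode}.
{City, ListDate, OfficeID, Price, ZipCode}: {City} determines {City, ListDate} here but is not a superkey — split on City → ListDate, giving {City, ListDate} and {City, OfficeID, Price, ZipCode}.
{City, ListDate} is in BCNF.
{City, OfficeID, Price, ZipCode}: {City, ZipCode} determines {City, Price, ZipCode} here but is not a superkey — split on City, ZipCode → Price, giving {City, Price, ZipCode} and {City, OfficeID, ZipCode}.
{City, Price, ZipCode}: {Price} determines {City, Price} here but is not a superkey — split on Price → City, giving {City, Price} and {Price, ZipCode}.
{City, Price} is in BCNF.
{Price, ZipCode} is in BCNF.
{City, OfficeID, ZipCode} is in BCNF.

{City, ListDate}; {City, OfficeID, ZipCode}; {City, Price}; {Price, ZipCode}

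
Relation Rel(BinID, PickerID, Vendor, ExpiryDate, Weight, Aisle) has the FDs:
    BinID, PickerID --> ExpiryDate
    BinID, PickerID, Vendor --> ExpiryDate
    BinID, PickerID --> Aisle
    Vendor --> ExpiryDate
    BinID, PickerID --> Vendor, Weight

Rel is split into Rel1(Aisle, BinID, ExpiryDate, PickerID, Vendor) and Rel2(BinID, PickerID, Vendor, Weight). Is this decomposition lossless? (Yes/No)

Yes

Rel1 ∩ Rel2 = {BinID, PickerID, Vendor}; its closure under F is {Aisle, BinID, ExpiryDate, PickerID, Vendor, Weight}.
Since Rel1 ⊆ {Aisle, BinID, ExpiryDate, PickerID, Vendor, Weight}, the intersection is a superkey of Rel1; the decomposition is lossless.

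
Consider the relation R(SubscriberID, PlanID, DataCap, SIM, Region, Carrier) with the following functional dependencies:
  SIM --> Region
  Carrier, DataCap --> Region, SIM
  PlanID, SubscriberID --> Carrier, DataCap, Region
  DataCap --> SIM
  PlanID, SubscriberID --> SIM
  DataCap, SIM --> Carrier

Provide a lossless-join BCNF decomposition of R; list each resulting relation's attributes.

Candidate key of the original relation: {PlanID, SubscriberID}.
{Carrier, DataCap, PlanID, Region, SIM, SubscriberID}: {SIM} determines {Region, SIM} here but is not a superkey — split on SIM --> Region, giving {Region, SIM} and {Carrier, DataCap, PlanID, SIM, SubscriberID}.
{Region, SIM}: every determinant is a superkey — BCNF.
{Carrier, DataCap, PlanID, SIM, SubscriberID}: {Carrier, DataCap} determines {Carrier, DataCap, SIM} here but is not a superkey — split on Carrier, DataCap --> SIM, giving {Carrier, DataCap, SIM} and {Carrier, DataCap, PlanID, SubscriberID}.
{Carrier, DataCap, SIM}: every determinant is a superkey — BCNF.
{Carrier, DataCap, PlanID, SubscriberID}: {DataCap} determines {Carrier, DataCap} here but is not a superkey — split on DataCap --> Carrier, giving {Carrier, DataCap} and {DataCap, PlanID, SubscriberID}.
{Carrier, DataCap}: every determinant is a superkey — BCNF.
{DataCap, PlanID, SubscriberID}: every determinant is a superkey — BCNF.

{Carrier, DataCap, SIM}; {DataCap, PlanID, SubscriberID}; {Region, SIM}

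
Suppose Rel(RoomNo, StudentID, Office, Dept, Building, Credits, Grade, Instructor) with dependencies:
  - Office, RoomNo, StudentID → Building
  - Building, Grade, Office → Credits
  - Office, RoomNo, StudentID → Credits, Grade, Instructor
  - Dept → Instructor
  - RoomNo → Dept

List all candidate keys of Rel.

{Office, RoomNo, StudentID}

{Office, RoomNo, StudentID} never appear on the right of any FD, so every key must include all of them.
{Office, RoomNo, StudentID}⁺ = {Building, Credits, Dept, Grade, Instructor, Office, RoomNo, StudentID} — all of the relation — so {Office, RoomNo, StudentID} is a candidate key.
No smaller or unrelated set reaches every attribute, so there are no other keys.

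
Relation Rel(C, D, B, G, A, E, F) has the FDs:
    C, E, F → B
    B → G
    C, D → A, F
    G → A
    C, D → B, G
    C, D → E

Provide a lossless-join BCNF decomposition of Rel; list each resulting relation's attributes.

Candidate key of the original relation: {C, D}.
Within {A, B, C, D, E, F, G}: {C, E, F}⁺ ∩ {A, B, C, D, E, F, G} = {A, B, C, E, F, G}, not the whole set, so C, E, F → A, B, G violates BCNF; decompose into {A, B, C, E, F, G} and {C, D, E, F}.
Within {A, B, C, E, F, G}: {B}⁺ ∩ {A, B, C, E, F, G} = {A, B, G}, not the whole set, so B → A, G violates BCNF; decompose into {A, B, G} and {B, C, E, F}.
Within {A, B, G}: {G}⁺ ∩ {A, B, G} = {A, G}, not the whole set, so G → A violates BCNF; decompose into {A, G} and {B, G}.
{A, G} is in BCNF.
{B, G} is in BCNF.
{B, C, E, F} is in BCNF.
{C, D, E, F} is in BCNF.

{A, G}; {B, C, E, F}; {B, G}; {C, D, E, F}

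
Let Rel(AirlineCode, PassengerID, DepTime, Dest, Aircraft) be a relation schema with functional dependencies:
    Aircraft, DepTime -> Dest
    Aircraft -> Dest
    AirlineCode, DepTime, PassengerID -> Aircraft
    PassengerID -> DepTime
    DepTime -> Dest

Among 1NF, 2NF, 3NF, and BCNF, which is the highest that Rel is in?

Candidate key: {AirlineCode, PassengerID}. Prime attributes: {AirlineCode, PassengerID}.
Aircraft, DepTime -> Dest: {Aircraft, DepTime}⁺ = {Aircraft, DepTime, Dest}, which is not all of the attributes, so the left side is not a superkey — BCNF is violated.
Because {Dest} is non-prime and the left side of Aircraft, DepTime -> Dest is not a superkey, the relation is not in 3NF.
{PassengerID} is a proper subset of the key {AirlineCode, PassengerID}, and {PassengerID}⁺ contains the non-prime attributes {DepTime, Dest} — a partial dependency, so 2NF is violated.

1NF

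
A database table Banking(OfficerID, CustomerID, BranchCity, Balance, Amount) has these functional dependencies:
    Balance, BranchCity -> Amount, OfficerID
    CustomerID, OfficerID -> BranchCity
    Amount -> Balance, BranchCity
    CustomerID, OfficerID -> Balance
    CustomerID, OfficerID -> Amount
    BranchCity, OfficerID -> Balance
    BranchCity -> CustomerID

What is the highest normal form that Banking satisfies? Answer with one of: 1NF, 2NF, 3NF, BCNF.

Candidate keys: {Amount}, {Balance, BranchCity}, {BranchCity, OfficerID}, {CustomerID, OfficerID}. Prime attributes: {Amount, Balance, BranchCity, CustomerID, OfficerID}.
BranchCity -> CustomerID breaks BCNF: {BranchCity}⁺ = {BranchCity, CustomerID}, so {BranchCity} is not a superkey.
But every attribute on its right side ({CustomerID}) is prime, and the same holds for every other non-superkey FD, so 3NF still holds.

3NF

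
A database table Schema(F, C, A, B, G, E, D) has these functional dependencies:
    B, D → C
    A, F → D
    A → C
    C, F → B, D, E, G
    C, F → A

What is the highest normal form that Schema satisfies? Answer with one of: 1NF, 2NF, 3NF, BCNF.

3NF

Candidate keys: {A, F}, {B, D, F}, {C, F}. Prime attributes: {A, B, C, D, F}.
B, D → C: {B, D}⁺ = {B, C, D}, which is not all of the attributes, so the left side is not a superkey — BCNF is violated.
Since {C} ⊆ prime attributes and every other non-superkey FD also has a prime right side, the schema is in 3NF.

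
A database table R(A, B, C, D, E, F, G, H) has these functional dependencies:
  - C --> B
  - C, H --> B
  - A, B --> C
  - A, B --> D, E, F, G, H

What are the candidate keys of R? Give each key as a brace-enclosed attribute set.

Attributes never on any right-hand side: {A} — every candidate key must contain it.
Closure of {A, B} is {A, B, C, D, E, F, G, H}, the whole schema; {A, B} is a candidate key.
Closure of {A, C} is {A, B, C, D, E, F, G, H}, the whole schema; {A, C} is a candidate key.
Any other superkey properly contains one of these, so there are no further candidate keys.

{A, B}, {A, C}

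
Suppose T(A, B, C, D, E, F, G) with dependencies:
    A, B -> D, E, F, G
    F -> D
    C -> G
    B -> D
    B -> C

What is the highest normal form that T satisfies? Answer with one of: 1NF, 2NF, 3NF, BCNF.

Candidate key: {A, B}. Prime attributes: {A, B}.
For F -> D we have {F}⁺ = {D, F}; {F} is not a superkey, so BCNF fails.
F -> D has non-prime {D} on the right and a non-superkey on the left, so 3NF fails.
{B} is a proper subset of the key {A, B}, and {B}⁺ contains the non-prime attributes {C, D, G} — a partial dependency, so 2NF is violated.

1NF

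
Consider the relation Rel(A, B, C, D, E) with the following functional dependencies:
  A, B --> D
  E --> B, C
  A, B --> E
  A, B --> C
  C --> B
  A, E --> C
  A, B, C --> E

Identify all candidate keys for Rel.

{A, B}, {A, C}, {A, E}

No FD produces {A}, so it must be in every candidate key.
{A, B}⁺ = {A, B, C, D, E}, which is every attribute, so {A, B} is a candidate key.
{A, C}⁺ = {A, B, C, D, E}, which is every attribute, so {A, C} is a candidate key.
{A, E}⁺ = {A, B, C, D, E}, which is every attribute, so {A, E} is a candidate key.
Any other superkey properly contains one of these, so there are no further candidate keys.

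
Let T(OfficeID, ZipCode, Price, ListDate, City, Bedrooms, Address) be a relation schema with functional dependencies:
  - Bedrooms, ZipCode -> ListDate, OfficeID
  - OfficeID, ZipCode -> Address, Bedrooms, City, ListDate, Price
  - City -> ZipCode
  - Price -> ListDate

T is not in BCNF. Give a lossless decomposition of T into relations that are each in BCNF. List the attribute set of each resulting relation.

Candidate keys of the original relation: {Bedrooms, City}, {Bedrooms, ZipCode}, {City, OfficeID}, {OfficeID, ZipCode}.
In {Address, Bedrooms, City, ListDate, OfficeID, Price, ZipCode}, {City} is not a superkey ({City}⁺ restricted to this set is {City, ZipCode}), so split on City -> ZipCode into {City, ZipCode} and {Address, Bedrooms, City, ListDate, OfficeID, Price}.
{City, ZipCode}: every determinant is a superkey — BCNF.
In {Address, Bedrooms, City, ListDate, OfficeID, Price}, {Price} is not a superkey ({Price}⁺ restricted to this set is {ListDate, Price}), so split on Price -> ListDate into {ListDate, Price} and {Address, Bedrooms, City, OfficeID, Price}.
{ListDate, Price}: every determinant is a superkey — BCNF.
{Address, Bedrooms, City, OfficeID, Price}: every determinant is a superkey — BCNF.

{Address, Bedrooms, City, OfficeID, Price}; {City, ZipCode}; {ListDate, Price}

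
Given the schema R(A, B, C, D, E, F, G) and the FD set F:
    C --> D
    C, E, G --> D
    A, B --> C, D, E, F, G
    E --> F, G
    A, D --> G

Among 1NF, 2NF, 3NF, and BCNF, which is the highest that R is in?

Candidate key: {A, B}. Prime attributes: {A, B}.
C --> D breaks BCNF: {C}⁺ = {C, D}, so {C} is not a superkey.
Because {D} is non-prime and the left side of C --> D is not a superkey, the relation is not in 3NF.
Checking every proper subset of each key, none determines a non-prime attribute — 2NF is satisfied.

2NF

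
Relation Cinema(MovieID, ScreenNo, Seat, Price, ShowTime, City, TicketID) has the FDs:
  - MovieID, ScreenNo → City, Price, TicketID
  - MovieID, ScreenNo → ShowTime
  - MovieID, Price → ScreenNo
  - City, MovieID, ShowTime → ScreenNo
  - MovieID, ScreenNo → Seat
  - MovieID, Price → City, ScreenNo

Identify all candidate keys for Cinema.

{City, MovieID, ShowTime}, {MovieID, Price}, {MovieID, ScreenNo}

{MovieID} never appears on the right of any FD, so every key must include it.
Closure of {MovieID, Price} is {City, MovieID, Price, ScreenNo, Seat, ShowTime, TicketID}, the whole schema; {MovieID, Price} is a candidate key.
Closure of {MovieID, ScreenNo} is {City, MovieID, Price, ScreenNo, Seat, ShowTime, TicketID}, the whole schema; {MovieID, ScreenNo} is a candidate key.
Closure of {City, MovieID, ShowTime} is {City, MovieID, Price, ScreenNo, Seat, ShowTime, TicketID}, the whole schema; {City, MovieID, ShowTime} is a candidate key.
These are minimal and exhaustive — every other superkey contains one of them.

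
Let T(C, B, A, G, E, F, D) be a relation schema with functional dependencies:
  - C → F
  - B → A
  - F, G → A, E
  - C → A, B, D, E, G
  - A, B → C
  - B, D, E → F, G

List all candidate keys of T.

Closure of {B} is {A, B, C, D, E, F, G}, the whole schema; {B} is a candidate key.
Closure of {C} is {A, B, C, D, E, F, G}, the whole schema; {C} is a candidate key.
No proper subset of any of these is a key, and no other minimal superkey exists.

{B}, {C}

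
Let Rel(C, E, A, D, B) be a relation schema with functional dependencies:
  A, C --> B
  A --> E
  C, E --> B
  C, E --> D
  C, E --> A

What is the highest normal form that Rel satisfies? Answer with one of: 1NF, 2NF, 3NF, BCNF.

Candidate keys: {A, C}, {C, E}. Prime attributes: {A, C, E}.
A --> E breaks BCNF: {A}⁺ = {A, E}, so {A} is not a superkey.
Its right-hand attributes {E} are all prime, as are those of every other non-superkey FD — the relation is in 3NF.

3NF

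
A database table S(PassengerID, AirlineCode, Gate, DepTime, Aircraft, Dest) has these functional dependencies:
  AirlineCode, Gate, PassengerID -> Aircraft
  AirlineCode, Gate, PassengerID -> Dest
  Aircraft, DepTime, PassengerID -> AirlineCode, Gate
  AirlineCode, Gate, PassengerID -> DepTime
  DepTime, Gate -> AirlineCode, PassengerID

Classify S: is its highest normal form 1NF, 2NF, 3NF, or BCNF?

Candidate keys: {Aircraft, DepTime, PassengerID}, {AirlineCode, Gate, PassengerID}, {DepTime, Gate}. Prime attributes: {Aircraft, AirlineCode, DepTime, Gate, PassengerID}.
The left-hand side of every FD is a superkey, so BCNF is satisfied.

BCNF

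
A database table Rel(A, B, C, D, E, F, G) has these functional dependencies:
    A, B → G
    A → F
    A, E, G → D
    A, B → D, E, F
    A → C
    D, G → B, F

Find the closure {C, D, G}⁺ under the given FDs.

Start with {C, D, G}.
D, G → B, F applies; add {B, F} → now {B, C, D, F, G}.
No further FD applies.

{B, C, D, F, G}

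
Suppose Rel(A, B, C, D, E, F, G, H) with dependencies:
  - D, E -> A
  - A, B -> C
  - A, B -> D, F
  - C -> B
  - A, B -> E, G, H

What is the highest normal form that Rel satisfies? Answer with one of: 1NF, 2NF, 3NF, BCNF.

3NF

Candidate keys: {A, B}, {A, C}, {B, D, E}, {C, D, E}. Prime attributes: {A, B, C, D, E}.
D, E -> A breaks BCNF: {D, E}⁺ = {A, D, E}, so {D, E} is not a superkey.
Its right-hand attributes {A} are all prime, as are those of every other non-superkey FD — the relation is in 3NF.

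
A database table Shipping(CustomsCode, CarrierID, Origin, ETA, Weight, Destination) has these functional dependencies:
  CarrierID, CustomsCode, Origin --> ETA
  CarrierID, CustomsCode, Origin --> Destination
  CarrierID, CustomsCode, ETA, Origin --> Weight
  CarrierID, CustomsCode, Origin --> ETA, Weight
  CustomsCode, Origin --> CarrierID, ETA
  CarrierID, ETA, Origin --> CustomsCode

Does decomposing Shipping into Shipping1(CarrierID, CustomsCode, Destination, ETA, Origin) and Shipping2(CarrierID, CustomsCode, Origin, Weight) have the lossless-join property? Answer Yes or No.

Common attributes: {CarrierID, CustomsCode, Origin}; their closure is {CarrierID, CustomsCode, Destination, ETA, Origin, Weight}.
Since Shipping1 ⊆ {CarrierID, CustomsCode, Destination, ETA, Origin, Weight}, the intersection is a superkey of Shipping1; the decomposition is lossless.

Yes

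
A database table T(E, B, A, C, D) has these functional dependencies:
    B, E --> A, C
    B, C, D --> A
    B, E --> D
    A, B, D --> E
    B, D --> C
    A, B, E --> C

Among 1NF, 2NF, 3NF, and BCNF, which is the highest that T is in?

Candidate keys: {B, D}, {B, E}. Prime attributes: {B, D, E}.
The left-hand side of every FD is a superkey, so BCNF is satisfied.

BCNF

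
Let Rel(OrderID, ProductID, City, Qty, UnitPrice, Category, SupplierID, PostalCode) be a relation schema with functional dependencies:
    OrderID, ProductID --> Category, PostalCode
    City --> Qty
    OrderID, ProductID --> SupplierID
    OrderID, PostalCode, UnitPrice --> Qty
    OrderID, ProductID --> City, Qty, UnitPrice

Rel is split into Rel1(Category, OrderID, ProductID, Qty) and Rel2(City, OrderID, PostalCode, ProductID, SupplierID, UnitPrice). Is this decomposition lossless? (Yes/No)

Yes

The shared attributes are {OrderID, ProductID} and {OrderID, ProductID}⁺ = {Category, City, OrderID, PostalCode, ProductID, Qty, SupplierID, UnitPrice}.
Rel1 is contained in that closure, so Rel1 ∩ Rel2 --> Rel1 holds and the join is lossless.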